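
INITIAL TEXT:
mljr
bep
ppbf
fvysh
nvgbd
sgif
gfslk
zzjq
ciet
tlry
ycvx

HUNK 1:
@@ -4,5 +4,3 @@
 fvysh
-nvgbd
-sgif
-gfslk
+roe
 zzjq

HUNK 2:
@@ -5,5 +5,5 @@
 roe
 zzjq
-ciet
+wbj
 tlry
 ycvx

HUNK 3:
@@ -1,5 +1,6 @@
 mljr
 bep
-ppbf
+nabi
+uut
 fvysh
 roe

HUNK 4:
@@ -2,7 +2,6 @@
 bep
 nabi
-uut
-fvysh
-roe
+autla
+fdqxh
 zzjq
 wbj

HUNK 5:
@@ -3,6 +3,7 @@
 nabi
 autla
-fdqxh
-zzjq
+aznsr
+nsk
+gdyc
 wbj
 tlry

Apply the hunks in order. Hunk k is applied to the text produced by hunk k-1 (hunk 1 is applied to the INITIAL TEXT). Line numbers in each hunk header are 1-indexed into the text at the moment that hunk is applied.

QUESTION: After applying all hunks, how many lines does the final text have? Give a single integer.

Answer: 10

Derivation:
Hunk 1: at line 4 remove [nvgbd,sgif,gfslk] add [roe] -> 9 lines: mljr bep ppbf fvysh roe zzjq ciet tlry ycvx
Hunk 2: at line 5 remove [ciet] add [wbj] -> 9 lines: mljr bep ppbf fvysh roe zzjq wbj tlry ycvx
Hunk 3: at line 1 remove [ppbf] add [nabi,uut] -> 10 lines: mljr bep nabi uut fvysh roe zzjq wbj tlry ycvx
Hunk 4: at line 2 remove [uut,fvysh,roe] add [autla,fdqxh] -> 9 lines: mljr bep nabi autla fdqxh zzjq wbj tlry ycvx
Hunk 5: at line 3 remove [fdqxh,zzjq] add [aznsr,nsk,gdyc] -> 10 lines: mljr bep nabi autla aznsr nsk gdyc wbj tlry ycvx
Final line count: 10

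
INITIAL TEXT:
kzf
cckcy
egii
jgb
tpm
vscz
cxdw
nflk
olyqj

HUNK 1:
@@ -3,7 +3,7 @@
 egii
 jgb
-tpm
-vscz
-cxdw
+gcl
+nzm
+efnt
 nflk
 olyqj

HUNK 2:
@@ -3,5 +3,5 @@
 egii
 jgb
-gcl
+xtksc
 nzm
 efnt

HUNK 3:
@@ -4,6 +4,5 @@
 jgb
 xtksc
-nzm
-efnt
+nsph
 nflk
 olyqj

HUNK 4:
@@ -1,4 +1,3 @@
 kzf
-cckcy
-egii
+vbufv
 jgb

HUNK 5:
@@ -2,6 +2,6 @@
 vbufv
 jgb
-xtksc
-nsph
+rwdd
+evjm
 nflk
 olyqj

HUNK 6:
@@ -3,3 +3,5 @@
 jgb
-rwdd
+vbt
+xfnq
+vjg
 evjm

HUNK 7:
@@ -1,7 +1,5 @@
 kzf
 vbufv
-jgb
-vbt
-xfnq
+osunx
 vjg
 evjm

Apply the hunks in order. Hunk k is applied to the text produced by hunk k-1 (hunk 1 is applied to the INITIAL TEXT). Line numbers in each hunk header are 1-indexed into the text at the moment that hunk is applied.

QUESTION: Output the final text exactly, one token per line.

Answer: kzf
vbufv
osunx
vjg
evjm
nflk
olyqj

Derivation:
Hunk 1: at line 3 remove [tpm,vscz,cxdw] add [gcl,nzm,efnt] -> 9 lines: kzf cckcy egii jgb gcl nzm efnt nflk olyqj
Hunk 2: at line 3 remove [gcl] add [xtksc] -> 9 lines: kzf cckcy egii jgb xtksc nzm efnt nflk olyqj
Hunk 3: at line 4 remove [nzm,efnt] add [nsph] -> 8 lines: kzf cckcy egii jgb xtksc nsph nflk olyqj
Hunk 4: at line 1 remove [cckcy,egii] add [vbufv] -> 7 lines: kzf vbufv jgb xtksc nsph nflk olyqj
Hunk 5: at line 2 remove [xtksc,nsph] add [rwdd,evjm] -> 7 lines: kzf vbufv jgb rwdd evjm nflk olyqj
Hunk 6: at line 3 remove [rwdd] add [vbt,xfnq,vjg] -> 9 lines: kzf vbufv jgb vbt xfnq vjg evjm nflk olyqj
Hunk 7: at line 1 remove [jgb,vbt,xfnq] add [osunx] -> 7 lines: kzf vbufv osunx vjg evjm nflk olyqj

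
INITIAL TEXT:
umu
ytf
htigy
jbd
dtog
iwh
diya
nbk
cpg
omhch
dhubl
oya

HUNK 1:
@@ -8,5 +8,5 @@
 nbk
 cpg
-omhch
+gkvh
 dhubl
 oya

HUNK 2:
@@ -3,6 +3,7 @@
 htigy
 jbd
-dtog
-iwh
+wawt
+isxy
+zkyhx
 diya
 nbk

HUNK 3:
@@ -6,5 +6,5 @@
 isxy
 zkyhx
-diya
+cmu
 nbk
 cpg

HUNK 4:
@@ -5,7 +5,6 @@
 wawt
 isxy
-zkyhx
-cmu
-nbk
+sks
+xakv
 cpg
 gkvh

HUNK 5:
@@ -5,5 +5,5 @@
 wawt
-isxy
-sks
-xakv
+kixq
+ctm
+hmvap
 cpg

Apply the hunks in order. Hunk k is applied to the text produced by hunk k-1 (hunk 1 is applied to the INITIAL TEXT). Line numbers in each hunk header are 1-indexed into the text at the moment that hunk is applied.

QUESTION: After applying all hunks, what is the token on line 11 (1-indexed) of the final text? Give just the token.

Hunk 1: at line 8 remove [omhch] add [gkvh] -> 12 lines: umu ytf htigy jbd dtog iwh diya nbk cpg gkvh dhubl oya
Hunk 2: at line 3 remove [dtog,iwh] add [wawt,isxy,zkyhx] -> 13 lines: umu ytf htigy jbd wawt isxy zkyhx diya nbk cpg gkvh dhubl oya
Hunk 3: at line 6 remove [diya] add [cmu] -> 13 lines: umu ytf htigy jbd wawt isxy zkyhx cmu nbk cpg gkvh dhubl oya
Hunk 4: at line 5 remove [zkyhx,cmu,nbk] add [sks,xakv] -> 12 lines: umu ytf htigy jbd wawt isxy sks xakv cpg gkvh dhubl oya
Hunk 5: at line 5 remove [isxy,sks,xakv] add [kixq,ctm,hmvap] -> 12 lines: umu ytf htigy jbd wawt kixq ctm hmvap cpg gkvh dhubl oya
Final line 11: dhubl

Answer: dhubl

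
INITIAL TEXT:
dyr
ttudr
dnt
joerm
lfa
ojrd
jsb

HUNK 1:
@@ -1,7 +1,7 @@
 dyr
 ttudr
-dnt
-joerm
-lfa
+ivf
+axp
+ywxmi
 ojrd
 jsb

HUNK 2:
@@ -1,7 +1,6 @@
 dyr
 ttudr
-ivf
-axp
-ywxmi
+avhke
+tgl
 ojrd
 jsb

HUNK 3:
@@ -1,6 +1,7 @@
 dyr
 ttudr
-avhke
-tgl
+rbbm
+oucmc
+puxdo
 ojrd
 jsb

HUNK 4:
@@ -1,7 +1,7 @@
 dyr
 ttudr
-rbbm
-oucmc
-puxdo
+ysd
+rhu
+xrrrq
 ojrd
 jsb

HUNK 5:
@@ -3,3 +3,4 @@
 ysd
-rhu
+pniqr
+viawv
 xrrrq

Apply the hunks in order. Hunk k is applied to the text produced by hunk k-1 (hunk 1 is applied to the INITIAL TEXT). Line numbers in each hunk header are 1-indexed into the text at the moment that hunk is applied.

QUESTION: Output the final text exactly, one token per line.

Hunk 1: at line 1 remove [dnt,joerm,lfa] add [ivf,axp,ywxmi] -> 7 lines: dyr ttudr ivf axp ywxmi ojrd jsb
Hunk 2: at line 1 remove [ivf,axp,ywxmi] add [avhke,tgl] -> 6 lines: dyr ttudr avhke tgl ojrd jsb
Hunk 3: at line 1 remove [avhke,tgl] add [rbbm,oucmc,puxdo] -> 7 lines: dyr ttudr rbbm oucmc puxdo ojrd jsb
Hunk 4: at line 1 remove [rbbm,oucmc,puxdo] add [ysd,rhu,xrrrq] -> 7 lines: dyr ttudr ysd rhu xrrrq ojrd jsb
Hunk 5: at line 3 remove [rhu] add [pniqr,viawv] -> 8 lines: dyr ttudr ysd pniqr viawv xrrrq ojrd jsb

Answer: dyr
ttudr
ysd
pniqr
viawv
xrrrq
ojrd
jsb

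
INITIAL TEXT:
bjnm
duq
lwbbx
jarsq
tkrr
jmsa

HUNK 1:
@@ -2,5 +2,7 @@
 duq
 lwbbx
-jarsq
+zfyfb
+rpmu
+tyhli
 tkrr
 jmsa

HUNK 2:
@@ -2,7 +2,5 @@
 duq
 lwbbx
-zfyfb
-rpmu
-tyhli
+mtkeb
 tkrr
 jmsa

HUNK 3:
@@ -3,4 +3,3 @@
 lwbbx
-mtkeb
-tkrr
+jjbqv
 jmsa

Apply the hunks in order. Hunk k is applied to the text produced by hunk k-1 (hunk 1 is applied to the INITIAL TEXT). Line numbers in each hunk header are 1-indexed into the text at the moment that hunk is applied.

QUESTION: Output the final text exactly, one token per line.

Answer: bjnm
duq
lwbbx
jjbqv
jmsa

Derivation:
Hunk 1: at line 2 remove [jarsq] add [zfyfb,rpmu,tyhli] -> 8 lines: bjnm duq lwbbx zfyfb rpmu tyhli tkrr jmsa
Hunk 2: at line 2 remove [zfyfb,rpmu,tyhli] add [mtkeb] -> 6 lines: bjnm duq lwbbx mtkeb tkrr jmsa
Hunk 3: at line 3 remove [mtkeb,tkrr] add [jjbqv] -> 5 lines: bjnm duq lwbbx jjbqv jmsa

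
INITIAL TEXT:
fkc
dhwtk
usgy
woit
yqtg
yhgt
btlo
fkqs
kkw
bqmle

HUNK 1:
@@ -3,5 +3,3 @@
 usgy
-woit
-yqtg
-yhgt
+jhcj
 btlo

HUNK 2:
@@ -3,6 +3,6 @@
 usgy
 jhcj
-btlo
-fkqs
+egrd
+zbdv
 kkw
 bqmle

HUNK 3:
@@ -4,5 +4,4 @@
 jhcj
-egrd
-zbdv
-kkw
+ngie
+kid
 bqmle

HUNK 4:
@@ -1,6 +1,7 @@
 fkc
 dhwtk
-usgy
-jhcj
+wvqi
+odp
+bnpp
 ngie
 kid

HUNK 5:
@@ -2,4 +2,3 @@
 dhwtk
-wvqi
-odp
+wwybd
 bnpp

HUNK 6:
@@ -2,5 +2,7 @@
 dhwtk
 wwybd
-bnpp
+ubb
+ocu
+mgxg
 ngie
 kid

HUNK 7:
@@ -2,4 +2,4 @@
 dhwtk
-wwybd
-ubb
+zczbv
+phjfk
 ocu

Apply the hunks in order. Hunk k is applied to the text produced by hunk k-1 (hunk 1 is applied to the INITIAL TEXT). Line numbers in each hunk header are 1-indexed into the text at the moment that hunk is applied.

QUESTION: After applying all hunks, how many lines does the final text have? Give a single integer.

Hunk 1: at line 3 remove [woit,yqtg,yhgt] add [jhcj] -> 8 lines: fkc dhwtk usgy jhcj btlo fkqs kkw bqmle
Hunk 2: at line 3 remove [btlo,fkqs] add [egrd,zbdv] -> 8 lines: fkc dhwtk usgy jhcj egrd zbdv kkw bqmle
Hunk 3: at line 4 remove [egrd,zbdv,kkw] add [ngie,kid] -> 7 lines: fkc dhwtk usgy jhcj ngie kid bqmle
Hunk 4: at line 1 remove [usgy,jhcj] add [wvqi,odp,bnpp] -> 8 lines: fkc dhwtk wvqi odp bnpp ngie kid bqmle
Hunk 5: at line 2 remove [wvqi,odp] add [wwybd] -> 7 lines: fkc dhwtk wwybd bnpp ngie kid bqmle
Hunk 6: at line 2 remove [bnpp] add [ubb,ocu,mgxg] -> 9 lines: fkc dhwtk wwybd ubb ocu mgxg ngie kid bqmle
Hunk 7: at line 2 remove [wwybd,ubb] add [zczbv,phjfk] -> 9 lines: fkc dhwtk zczbv phjfk ocu mgxg ngie kid bqmle
Final line count: 9

Answer: 9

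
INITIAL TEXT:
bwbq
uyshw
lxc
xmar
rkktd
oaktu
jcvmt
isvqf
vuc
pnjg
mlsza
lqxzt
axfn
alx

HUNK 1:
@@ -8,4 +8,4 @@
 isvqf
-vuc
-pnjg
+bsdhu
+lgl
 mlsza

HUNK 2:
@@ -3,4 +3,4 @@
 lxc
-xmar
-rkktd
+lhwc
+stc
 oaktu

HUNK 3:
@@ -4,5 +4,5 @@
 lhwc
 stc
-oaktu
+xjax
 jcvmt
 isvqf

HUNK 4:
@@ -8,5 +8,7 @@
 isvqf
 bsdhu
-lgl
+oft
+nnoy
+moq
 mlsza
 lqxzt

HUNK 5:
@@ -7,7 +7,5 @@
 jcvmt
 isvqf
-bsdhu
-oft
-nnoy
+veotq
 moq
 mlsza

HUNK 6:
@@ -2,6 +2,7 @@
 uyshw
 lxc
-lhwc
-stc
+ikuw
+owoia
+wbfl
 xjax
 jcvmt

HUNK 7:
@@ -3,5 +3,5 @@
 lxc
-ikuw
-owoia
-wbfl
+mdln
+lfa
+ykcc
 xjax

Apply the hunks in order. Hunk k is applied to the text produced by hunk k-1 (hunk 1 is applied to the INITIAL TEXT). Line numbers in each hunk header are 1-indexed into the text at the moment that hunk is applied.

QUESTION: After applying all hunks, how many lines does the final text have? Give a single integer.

Answer: 15

Derivation:
Hunk 1: at line 8 remove [vuc,pnjg] add [bsdhu,lgl] -> 14 lines: bwbq uyshw lxc xmar rkktd oaktu jcvmt isvqf bsdhu lgl mlsza lqxzt axfn alx
Hunk 2: at line 3 remove [xmar,rkktd] add [lhwc,stc] -> 14 lines: bwbq uyshw lxc lhwc stc oaktu jcvmt isvqf bsdhu lgl mlsza lqxzt axfn alx
Hunk 3: at line 4 remove [oaktu] add [xjax] -> 14 lines: bwbq uyshw lxc lhwc stc xjax jcvmt isvqf bsdhu lgl mlsza lqxzt axfn alx
Hunk 4: at line 8 remove [lgl] add [oft,nnoy,moq] -> 16 lines: bwbq uyshw lxc lhwc stc xjax jcvmt isvqf bsdhu oft nnoy moq mlsza lqxzt axfn alx
Hunk 5: at line 7 remove [bsdhu,oft,nnoy] add [veotq] -> 14 lines: bwbq uyshw lxc lhwc stc xjax jcvmt isvqf veotq moq mlsza lqxzt axfn alx
Hunk 6: at line 2 remove [lhwc,stc] add [ikuw,owoia,wbfl] -> 15 lines: bwbq uyshw lxc ikuw owoia wbfl xjax jcvmt isvqf veotq moq mlsza lqxzt axfn alx
Hunk 7: at line 3 remove [ikuw,owoia,wbfl] add [mdln,lfa,ykcc] -> 15 lines: bwbq uyshw lxc mdln lfa ykcc xjax jcvmt isvqf veotq moq mlsza lqxzt axfn alx
Final line count: 15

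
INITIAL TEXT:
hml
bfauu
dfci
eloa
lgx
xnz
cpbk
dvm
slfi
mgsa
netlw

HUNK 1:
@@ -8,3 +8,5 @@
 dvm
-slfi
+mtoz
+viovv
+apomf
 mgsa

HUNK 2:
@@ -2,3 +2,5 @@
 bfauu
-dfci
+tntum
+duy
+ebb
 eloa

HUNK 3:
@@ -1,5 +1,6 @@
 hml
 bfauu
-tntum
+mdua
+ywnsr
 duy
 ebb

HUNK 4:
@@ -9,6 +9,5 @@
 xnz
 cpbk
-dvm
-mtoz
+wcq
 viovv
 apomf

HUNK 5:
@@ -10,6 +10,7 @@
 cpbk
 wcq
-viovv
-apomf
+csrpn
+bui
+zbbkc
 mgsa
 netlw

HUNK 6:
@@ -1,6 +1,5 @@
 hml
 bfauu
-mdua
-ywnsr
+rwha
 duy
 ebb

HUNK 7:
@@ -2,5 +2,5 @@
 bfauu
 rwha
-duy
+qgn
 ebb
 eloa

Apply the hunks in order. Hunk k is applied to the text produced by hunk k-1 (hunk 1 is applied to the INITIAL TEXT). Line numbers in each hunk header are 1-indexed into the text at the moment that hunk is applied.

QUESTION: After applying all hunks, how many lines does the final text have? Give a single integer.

Answer: 15

Derivation:
Hunk 1: at line 8 remove [slfi] add [mtoz,viovv,apomf] -> 13 lines: hml bfauu dfci eloa lgx xnz cpbk dvm mtoz viovv apomf mgsa netlw
Hunk 2: at line 2 remove [dfci] add [tntum,duy,ebb] -> 15 lines: hml bfauu tntum duy ebb eloa lgx xnz cpbk dvm mtoz viovv apomf mgsa netlw
Hunk 3: at line 1 remove [tntum] add [mdua,ywnsr] -> 16 lines: hml bfauu mdua ywnsr duy ebb eloa lgx xnz cpbk dvm mtoz viovv apomf mgsa netlw
Hunk 4: at line 9 remove [dvm,mtoz] add [wcq] -> 15 lines: hml bfauu mdua ywnsr duy ebb eloa lgx xnz cpbk wcq viovv apomf mgsa netlw
Hunk 5: at line 10 remove [viovv,apomf] add [csrpn,bui,zbbkc] -> 16 lines: hml bfauu mdua ywnsr duy ebb eloa lgx xnz cpbk wcq csrpn bui zbbkc mgsa netlw
Hunk 6: at line 1 remove [mdua,ywnsr] add [rwha] -> 15 lines: hml bfauu rwha duy ebb eloa lgx xnz cpbk wcq csrpn bui zbbkc mgsa netlw
Hunk 7: at line 2 remove [duy] add [qgn] -> 15 lines: hml bfauu rwha qgn ebb eloa lgx xnz cpbk wcq csrpn bui zbbkc mgsa netlw
Final line count: 15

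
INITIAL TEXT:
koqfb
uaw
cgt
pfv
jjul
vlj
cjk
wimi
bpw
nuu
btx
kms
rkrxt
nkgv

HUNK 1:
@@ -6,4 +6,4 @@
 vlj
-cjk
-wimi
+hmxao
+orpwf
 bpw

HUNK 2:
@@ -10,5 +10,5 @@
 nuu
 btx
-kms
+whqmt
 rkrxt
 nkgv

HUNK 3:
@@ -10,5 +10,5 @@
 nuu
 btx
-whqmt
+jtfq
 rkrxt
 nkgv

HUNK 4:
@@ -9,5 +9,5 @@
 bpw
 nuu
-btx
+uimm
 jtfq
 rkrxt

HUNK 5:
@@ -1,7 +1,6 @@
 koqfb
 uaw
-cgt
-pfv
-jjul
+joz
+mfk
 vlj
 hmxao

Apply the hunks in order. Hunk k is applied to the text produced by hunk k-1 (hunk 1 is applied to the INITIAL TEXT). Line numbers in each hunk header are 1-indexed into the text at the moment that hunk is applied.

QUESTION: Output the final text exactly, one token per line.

Answer: koqfb
uaw
joz
mfk
vlj
hmxao
orpwf
bpw
nuu
uimm
jtfq
rkrxt
nkgv

Derivation:
Hunk 1: at line 6 remove [cjk,wimi] add [hmxao,orpwf] -> 14 lines: koqfb uaw cgt pfv jjul vlj hmxao orpwf bpw nuu btx kms rkrxt nkgv
Hunk 2: at line 10 remove [kms] add [whqmt] -> 14 lines: koqfb uaw cgt pfv jjul vlj hmxao orpwf bpw nuu btx whqmt rkrxt nkgv
Hunk 3: at line 10 remove [whqmt] add [jtfq] -> 14 lines: koqfb uaw cgt pfv jjul vlj hmxao orpwf bpw nuu btx jtfq rkrxt nkgv
Hunk 4: at line 9 remove [btx] add [uimm] -> 14 lines: koqfb uaw cgt pfv jjul vlj hmxao orpwf bpw nuu uimm jtfq rkrxt nkgv
Hunk 5: at line 1 remove [cgt,pfv,jjul] add [joz,mfk] -> 13 lines: koqfb uaw joz mfk vlj hmxao orpwf bpw nuu uimm jtfq rkrxt nkgv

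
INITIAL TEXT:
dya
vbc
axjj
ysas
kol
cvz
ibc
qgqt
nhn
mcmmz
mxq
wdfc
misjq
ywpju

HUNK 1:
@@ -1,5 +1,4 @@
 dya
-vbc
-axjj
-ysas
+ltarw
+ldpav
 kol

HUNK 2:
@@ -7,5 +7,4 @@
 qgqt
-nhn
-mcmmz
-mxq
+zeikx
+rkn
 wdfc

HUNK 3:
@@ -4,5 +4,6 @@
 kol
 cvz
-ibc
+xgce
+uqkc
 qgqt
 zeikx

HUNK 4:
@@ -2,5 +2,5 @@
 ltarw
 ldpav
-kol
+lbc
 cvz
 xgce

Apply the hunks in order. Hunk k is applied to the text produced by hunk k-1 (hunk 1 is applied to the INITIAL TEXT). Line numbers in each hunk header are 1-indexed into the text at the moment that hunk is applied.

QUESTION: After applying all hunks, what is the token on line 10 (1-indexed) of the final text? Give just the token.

Answer: rkn

Derivation:
Hunk 1: at line 1 remove [vbc,axjj,ysas] add [ltarw,ldpav] -> 13 lines: dya ltarw ldpav kol cvz ibc qgqt nhn mcmmz mxq wdfc misjq ywpju
Hunk 2: at line 7 remove [nhn,mcmmz,mxq] add [zeikx,rkn] -> 12 lines: dya ltarw ldpav kol cvz ibc qgqt zeikx rkn wdfc misjq ywpju
Hunk 3: at line 4 remove [ibc] add [xgce,uqkc] -> 13 lines: dya ltarw ldpav kol cvz xgce uqkc qgqt zeikx rkn wdfc misjq ywpju
Hunk 4: at line 2 remove [kol] add [lbc] -> 13 lines: dya ltarw ldpav lbc cvz xgce uqkc qgqt zeikx rkn wdfc misjq ywpju
Final line 10: rkn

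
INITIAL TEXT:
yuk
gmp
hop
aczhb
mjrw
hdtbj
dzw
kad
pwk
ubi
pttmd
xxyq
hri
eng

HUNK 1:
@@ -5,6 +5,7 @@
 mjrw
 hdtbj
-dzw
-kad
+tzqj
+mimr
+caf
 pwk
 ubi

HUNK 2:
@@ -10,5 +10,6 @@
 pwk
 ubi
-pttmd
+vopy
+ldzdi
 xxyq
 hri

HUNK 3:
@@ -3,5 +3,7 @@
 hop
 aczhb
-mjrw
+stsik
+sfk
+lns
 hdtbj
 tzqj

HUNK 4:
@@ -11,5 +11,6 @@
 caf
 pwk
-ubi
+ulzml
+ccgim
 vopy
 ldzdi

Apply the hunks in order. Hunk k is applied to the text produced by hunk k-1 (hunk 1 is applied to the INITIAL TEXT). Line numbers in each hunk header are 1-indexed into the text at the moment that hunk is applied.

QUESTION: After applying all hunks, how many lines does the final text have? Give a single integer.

Hunk 1: at line 5 remove [dzw,kad] add [tzqj,mimr,caf] -> 15 lines: yuk gmp hop aczhb mjrw hdtbj tzqj mimr caf pwk ubi pttmd xxyq hri eng
Hunk 2: at line 10 remove [pttmd] add [vopy,ldzdi] -> 16 lines: yuk gmp hop aczhb mjrw hdtbj tzqj mimr caf pwk ubi vopy ldzdi xxyq hri eng
Hunk 3: at line 3 remove [mjrw] add [stsik,sfk,lns] -> 18 lines: yuk gmp hop aczhb stsik sfk lns hdtbj tzqj mimr caf pwk ubi vopy ldzdi xxyq hri eng
Hunk 4: at line 11 remove [ubi] add [ulzml,ccgim] -> 19 lines: yuk gmp hop aczhb stsik sfk lns hdtbj tzqj mimr caf pwk ulzml ccgim vopy ldzdi xxyq hri eng
Final line count: 19

Answer: 19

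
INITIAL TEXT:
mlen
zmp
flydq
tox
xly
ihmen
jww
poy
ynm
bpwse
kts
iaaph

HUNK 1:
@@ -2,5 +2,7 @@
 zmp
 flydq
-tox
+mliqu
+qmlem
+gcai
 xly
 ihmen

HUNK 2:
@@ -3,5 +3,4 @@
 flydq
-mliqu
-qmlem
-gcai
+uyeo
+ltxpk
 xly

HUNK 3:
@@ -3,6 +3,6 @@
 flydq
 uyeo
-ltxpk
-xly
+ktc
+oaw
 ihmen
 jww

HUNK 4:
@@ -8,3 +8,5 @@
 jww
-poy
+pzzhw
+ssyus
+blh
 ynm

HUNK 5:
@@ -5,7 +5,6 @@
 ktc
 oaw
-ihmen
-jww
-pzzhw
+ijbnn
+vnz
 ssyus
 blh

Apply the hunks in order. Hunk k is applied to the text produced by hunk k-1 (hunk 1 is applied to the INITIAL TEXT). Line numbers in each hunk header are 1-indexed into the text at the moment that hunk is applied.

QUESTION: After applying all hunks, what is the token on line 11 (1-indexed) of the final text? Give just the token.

Answer: ynm

Derivation:
Hunk 1: at line 2 remove [tox] add [mliqu,qmlem,gcai] -> 14 lines: mlen zmp flydq mliqu qmlem gcai xly ihmen jww poy ynm bpwse kts iaaph
Hunk 2: at line 3 remove [mliqu,qmlem,gcai] add [uyeo,ltxpk] -> 13 lines: mlen zmp flydq uyeo ltxpk xly ihmen jww poy ynm bpwse kts iaaph
Hunk 3: at line 3 remove [ltxpk,xly] add [ktc,oaw] -> 13 lines: mlen zmp flydq uyeo ktc oaw ihmen jww poy ynm bpwse kts iaaph
Hunk 4: at line 8 remove [poy] add [pzzhw,ssyus,blh] -> 15 lines: mlen zmp flydq uyeo ktc oaw ihmen jww pzzhw ssyus blh ynm bpwse kts iaaph
Hunk 5: at line 5 remove [ihmen,jww,pzzhw] add [ijbnn,vnz] -> 14 lines: mlen zmp flydq uyeo ktc oaw ijbnn vnz ssyus blh ynm bpwse kts iaaph
Final line 11: ynm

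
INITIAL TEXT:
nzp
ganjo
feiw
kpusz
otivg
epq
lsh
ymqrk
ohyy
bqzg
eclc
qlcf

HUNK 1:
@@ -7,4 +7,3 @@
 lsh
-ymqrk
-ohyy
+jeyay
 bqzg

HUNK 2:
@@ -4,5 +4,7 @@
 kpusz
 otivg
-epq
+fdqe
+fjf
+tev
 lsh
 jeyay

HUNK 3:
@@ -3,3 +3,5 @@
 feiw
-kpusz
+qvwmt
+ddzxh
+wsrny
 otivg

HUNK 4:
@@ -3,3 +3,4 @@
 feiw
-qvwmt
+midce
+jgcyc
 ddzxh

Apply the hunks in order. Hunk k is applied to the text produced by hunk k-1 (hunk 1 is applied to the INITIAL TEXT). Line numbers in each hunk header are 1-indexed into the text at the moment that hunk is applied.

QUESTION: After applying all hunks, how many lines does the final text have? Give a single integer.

Answer: 16

Derivation:
Hunk 1: at line 7 remove [ymqrk,ohyy] add [jeyay] -> 11 lines: nzp ganjo feiw kpusz otivg epq lsh jeyay bqzg eclc qlcf
Hunk 2: at line 4 remove [epq] add [fdqe,fjf,tev] -> 13 lines: nzp ganjo feiw kpusz otivg fdqe fjf tev lsh jeyay bqzg eclc qlcf
Hunk 3: at line 3 remove [kpusz] add [qvwmt,ddzxh,wsrny] -> 15 lines: nzp ganjo feiw qvwmt ddzxh wsrny otivg fdqe fjf tev lsh jeyay bqzg eclc qlcf
Hunk 4: at line 3 remove [qvwmt] add [midce,jgcyc] -> 16 lines: nzp ganjo feiw midce jgcyc ddzxh wsrny otivg fdqe fjf tev lsh jeyay bqzg eclc qlcf
Final line count: 16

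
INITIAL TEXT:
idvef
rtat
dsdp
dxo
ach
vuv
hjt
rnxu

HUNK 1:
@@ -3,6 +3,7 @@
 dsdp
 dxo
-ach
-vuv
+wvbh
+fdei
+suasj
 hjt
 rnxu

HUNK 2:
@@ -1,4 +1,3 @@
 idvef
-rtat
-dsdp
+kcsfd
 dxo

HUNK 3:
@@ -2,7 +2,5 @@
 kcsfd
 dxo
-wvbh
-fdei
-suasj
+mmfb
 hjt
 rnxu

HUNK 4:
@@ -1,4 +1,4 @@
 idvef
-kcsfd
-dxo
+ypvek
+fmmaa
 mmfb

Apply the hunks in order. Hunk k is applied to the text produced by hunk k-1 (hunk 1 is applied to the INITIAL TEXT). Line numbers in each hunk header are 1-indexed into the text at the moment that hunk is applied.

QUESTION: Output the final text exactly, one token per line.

Hunk 1: at line 3 remove [ach,vuv] add [wvbh,fdei,suasj] -> 9 lines: idvef rtat dsdp dxo wvbh fdei suasj hjt rnxu
Hunk 2: at line 1 remove [rtat,dsdp] add [kcsfd] -> 8 lines: idvef kcsfd dxo wvbh fdei suasj hjt rnxu
Hunk 3: at line 2 remove [wvbh,fdei,suasj] add [mmfb] -> 6 lines: idvef kcsfd dxo mmfb hjt rnxu
Hunk 4: at line 1 remove [kcsfd,dxo] add [ypvek,fmmaa] -> 6 lines: idvef ypvek fmmaa mmfb hjt rnxu

Answer: idvef
ypvek
fmmaa
mmfb
hjt
rnxu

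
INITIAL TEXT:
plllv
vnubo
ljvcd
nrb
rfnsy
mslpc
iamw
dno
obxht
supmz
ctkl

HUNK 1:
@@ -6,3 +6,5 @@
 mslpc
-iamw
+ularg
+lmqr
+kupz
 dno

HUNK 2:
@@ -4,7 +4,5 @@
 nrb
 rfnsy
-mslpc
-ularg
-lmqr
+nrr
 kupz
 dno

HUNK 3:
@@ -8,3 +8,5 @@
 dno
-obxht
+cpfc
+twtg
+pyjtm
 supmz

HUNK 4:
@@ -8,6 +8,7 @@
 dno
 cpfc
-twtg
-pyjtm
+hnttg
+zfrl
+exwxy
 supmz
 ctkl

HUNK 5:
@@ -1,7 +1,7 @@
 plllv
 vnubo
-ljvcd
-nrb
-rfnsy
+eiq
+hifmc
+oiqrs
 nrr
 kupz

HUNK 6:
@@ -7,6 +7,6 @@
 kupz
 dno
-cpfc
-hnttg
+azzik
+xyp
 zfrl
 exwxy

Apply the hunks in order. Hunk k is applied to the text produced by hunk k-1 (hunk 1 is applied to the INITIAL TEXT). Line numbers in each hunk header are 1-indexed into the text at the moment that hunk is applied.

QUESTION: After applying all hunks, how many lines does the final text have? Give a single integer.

Answer: 14

Derivation:
Hunk 1: at line 6 remove [iamw] add [ularg,lmqr,kupz] -> 13 lines: plllv vnubo ljvcd nrb rfnsy mslpc ularg lmqr kupz dno obxht supmz ctkl
Hunk 2: at line 4 remove [mslpc,ularg,lmqr] add [nrr] -> 11 lines: plllv vnubo ljvcd nrb rfnsy nrr kupz dno obxht supmz ctkl
Hunk 3: at line 8 remove [obxht] add [cpfc,twtg,pyjtm] -> 13 lines: plllv vnubo ljvcd nrb rfnsy nrr kupz dno cpfc twtg pyjtm supmz ctkl
Hunk 4: at line 8 remove [twtg,pyjtm] add [hnttg,zfrl,exwxy] -> 14 lines: plllv vnubo ljvcd nrb rfnsy nrr kupz dno cpfc hnttg zfrl exwxy supmz ctkl
Hunk 5: at line 1 remove [ljvcd,nrb,rfnsy] add [eiq,hifmc,oiqrs] -> 14 lines: plllv vnubo eiq hifmc oiqrs nrr kupz dno cpfc hnttg zfrl exwxy supmz ctkl
Hunk 6: at line 7 remove [cpfc,hnttg] add [azzik,xyp] -> 14 lines: plllv vnubo eiq hifmc oiqrs nrr kupz dno azzik xyp zfrl exwxy supmz ctkl
Final line count: 14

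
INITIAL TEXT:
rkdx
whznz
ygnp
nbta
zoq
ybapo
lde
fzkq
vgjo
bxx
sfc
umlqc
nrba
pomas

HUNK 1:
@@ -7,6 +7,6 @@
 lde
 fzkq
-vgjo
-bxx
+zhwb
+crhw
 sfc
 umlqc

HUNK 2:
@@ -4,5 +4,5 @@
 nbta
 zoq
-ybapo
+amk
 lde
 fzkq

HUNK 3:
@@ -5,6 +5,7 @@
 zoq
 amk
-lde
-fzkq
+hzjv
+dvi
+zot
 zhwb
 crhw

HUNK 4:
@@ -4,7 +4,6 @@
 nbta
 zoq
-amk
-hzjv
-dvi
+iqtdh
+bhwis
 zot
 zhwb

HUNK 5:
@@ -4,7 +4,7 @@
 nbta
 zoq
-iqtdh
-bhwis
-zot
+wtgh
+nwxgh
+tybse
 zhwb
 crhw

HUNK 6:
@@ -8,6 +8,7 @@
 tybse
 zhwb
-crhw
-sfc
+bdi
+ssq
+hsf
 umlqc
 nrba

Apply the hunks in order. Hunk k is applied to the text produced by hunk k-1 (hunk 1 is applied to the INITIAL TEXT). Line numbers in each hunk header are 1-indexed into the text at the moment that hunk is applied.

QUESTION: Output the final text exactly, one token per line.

Hunk 1: at line 7 remove [vgjo,bxx] add [zhwb,crhw] -> 14 lines: rkdx whznz ygnp nbta zoq ybapo lde fzkq zhwb crhw sfc umlqc nrba pomas
Hunk 2: at line 4 remove [ybapo] add [amk] -> 14 lines: rkdx whznz ygnp nbta zoq amk lde fzkq zhwb crhw sfc umlqc nrba pomas
Hunk 3: at line 5 remove [lde,fzkq] add [hzjv,dvi,zot] -> 15 lines: rkdx whznz ygnp nbta zoq amk hzjv dvi zot zhwb crhw sfc umlqc nrba pomas
Hunk 4: at line 4 remove [amk,hzjv,dvi] add [iqtdh,bhwis] -> 14 lines: rkdx whznz ygnp nbta zoq iqtdh bhwis zot zhwb crhw sfc umlqc nrba pomas
Hunk 5: at line 4 remove [iqtdh,bhwis,zot] add [wtgh,nwxgh,tybse] -> 14 lines: rkdx whznz ygnp nbta zoq wtgh nwxgh tybse zhwb crhw sfc umlqc nrba pomas
Hunk 6: at line 8 remove [crhw,sfc] add [bdi,ssq,hsf] -> 15 lines: rkdx whznz ygnp nbta zoq wtgh nwxgh tybse zhwb bdi ssq hsf umlqc nrba pomas

Answer: rkdx
whznz
ygnp
nbta
zoq
wtgh
nwxgh
tybse
zhwb
bdi
ssq
hsf
umlqc
nrba
pomas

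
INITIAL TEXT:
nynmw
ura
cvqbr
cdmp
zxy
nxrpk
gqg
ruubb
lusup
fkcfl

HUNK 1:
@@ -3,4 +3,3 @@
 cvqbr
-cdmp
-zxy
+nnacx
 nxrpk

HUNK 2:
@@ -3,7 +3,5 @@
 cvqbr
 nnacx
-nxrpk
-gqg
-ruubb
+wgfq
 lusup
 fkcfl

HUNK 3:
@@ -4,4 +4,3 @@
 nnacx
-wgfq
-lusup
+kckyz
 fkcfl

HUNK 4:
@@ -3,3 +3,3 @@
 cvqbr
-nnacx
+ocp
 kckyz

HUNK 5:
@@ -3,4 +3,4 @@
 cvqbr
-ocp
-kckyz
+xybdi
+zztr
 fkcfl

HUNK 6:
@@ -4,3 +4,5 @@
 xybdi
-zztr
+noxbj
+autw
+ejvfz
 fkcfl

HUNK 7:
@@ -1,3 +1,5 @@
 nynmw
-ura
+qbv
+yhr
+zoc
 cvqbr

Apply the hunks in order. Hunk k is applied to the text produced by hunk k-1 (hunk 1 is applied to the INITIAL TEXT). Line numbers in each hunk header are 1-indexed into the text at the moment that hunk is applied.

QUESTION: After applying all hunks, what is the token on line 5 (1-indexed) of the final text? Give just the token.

Answer: cvqbr

Derivation:
Hunk 1: at line 3 remove [cdmp,zxy] add [nnacx] -> 9 lines: nynmw ura cvqbr nnacx nxrpk gqg ruubb lusup fkcfl
Hunk 2: at line 3 remove [nxrpk,gqg,ruubb] add [wgfq] -> 7 lines: nynmw ura cvqbr nnacx wgfq lusup fkcfl
Hunk 3: at line 4 remove [wgfq,lusup] add [kckyz] -> 6 lines: nynmw ura cvqbr nnacx kckyz fkcfl
Hunk 4: at line 3 remove [nnacx] add [ocp] -> 6 lines: nynmw ura cvqbr ocp kckyz fkcfl
Hunk 5: at line 3 remove [ocp,kckyz] add [xybdi,zztr] -> 6 lines: nynmw ura cvqbr xybdi zztr fkcfl
Hunk 6: at line 4 remove [zztr] add [noxbj,autw,ejvfz] -> 8 lines: nynmw ura cvqbr xybdi noxbj autw ejvfz fkcfl
Hunk 7: at line 1 remove [ura] add [qbv,yhr,zoc] -> 10 lines: nynmw qbv yhr zoc cvqbr xybdi noxbj autw ejvfz fkcfl
Final line 5: cvqbr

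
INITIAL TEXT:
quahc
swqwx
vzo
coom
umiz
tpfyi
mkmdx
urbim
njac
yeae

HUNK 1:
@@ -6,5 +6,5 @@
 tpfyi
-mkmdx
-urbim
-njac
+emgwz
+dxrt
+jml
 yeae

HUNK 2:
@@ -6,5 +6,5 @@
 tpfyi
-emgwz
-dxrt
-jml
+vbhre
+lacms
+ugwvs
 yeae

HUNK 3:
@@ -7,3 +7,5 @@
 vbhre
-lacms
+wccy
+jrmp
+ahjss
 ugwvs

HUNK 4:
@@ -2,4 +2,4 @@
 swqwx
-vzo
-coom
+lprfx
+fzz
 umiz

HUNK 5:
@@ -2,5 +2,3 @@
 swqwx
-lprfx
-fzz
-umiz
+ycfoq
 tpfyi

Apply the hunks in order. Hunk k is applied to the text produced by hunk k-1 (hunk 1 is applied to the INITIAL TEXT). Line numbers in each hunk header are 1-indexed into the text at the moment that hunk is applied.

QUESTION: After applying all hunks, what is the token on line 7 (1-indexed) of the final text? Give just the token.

Answer: jrmp

Derivation:
Hunk 1: at line 6 remove [mkmdx,urbim,njac] add [emgwz,dxrt,jml] -> 10 lines: quahc swqwx vzo coom umiz tpfyi emgwz dxrt jml yeae
Hunk 2: at line 6 remove [emgwz,dxrt,jml] add [vbhre,lacms,ugwvs] -> 10 lines: quahc swqwx vzo coom umiz tpfyi vbhre lacms ugwvs yeae
Hunk 3: at line 7 remove [lacms] add [wccy,jrmp,ahjss] -> 12 lines: quahc swqwx vzo coom umiz tpfyi vbhre wccy jrmp ahjss ugwvs yeae
Hunk 4: at line 2 remove [vzo,coom] add [lprfx,fzz] -> 12 lines: quahc swqwx lprfx fzz umiz tpfyi vbhre wccy jrmp ahjss ugwvs yeae
Hunk 5: at line 2 remove [lprfx,fzz,umiz] add [ycfoq] -> 10 lines: quahc swqwx ycfoq tpfyi vbhre wccy jrmp ahjss ugwvs yeae
Final line 7: jrmp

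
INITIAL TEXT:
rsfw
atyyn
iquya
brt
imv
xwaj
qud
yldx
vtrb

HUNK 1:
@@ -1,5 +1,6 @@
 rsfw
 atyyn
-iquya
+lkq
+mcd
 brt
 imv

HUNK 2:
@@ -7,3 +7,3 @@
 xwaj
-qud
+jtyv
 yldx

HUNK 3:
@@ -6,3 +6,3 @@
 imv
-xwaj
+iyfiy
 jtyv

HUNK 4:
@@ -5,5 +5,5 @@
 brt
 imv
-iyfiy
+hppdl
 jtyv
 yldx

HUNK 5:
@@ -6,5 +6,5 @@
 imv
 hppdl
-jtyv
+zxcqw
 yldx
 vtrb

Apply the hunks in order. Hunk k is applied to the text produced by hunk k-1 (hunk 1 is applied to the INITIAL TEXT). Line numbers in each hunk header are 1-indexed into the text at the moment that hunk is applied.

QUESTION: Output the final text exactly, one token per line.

Hunk 1: at line 1 remove [iquya] add [lkq,mcd] -> 10 lines: rsfw atyyn lkq mcd brt imv xwaj qud yldx vtrb
Hunk 2: at line 7 remove [qud] add [jtyv] -> 10 lines: rsfw atyyn lkq mcd brt imv xwaj jtyv yldx vtrb
Hunk 3: at line 6 remove [xwaj] add [iyfiy] -> 10 lines: rsfw atyyn lkq mcd brt imv iyfiy jtyv yldx vtrb
Hunk 4: at line 5 remove [iyfiy] add [hppdl] -> 10 lines: rsfw atyyn lkq mcd brt imv hppdl jtyv yldx vtrb
Hunk 5: at line 6 remove [jtyv] add [zxcqw] -> 10 lines: rsfw atyyn lkq mcd brt imv hppdl zxcqw yldx vtrb

Answer: rsfw
atyyn
lkq
mcd
brt
imv
hppdl
zxcqw
yldx
vtrb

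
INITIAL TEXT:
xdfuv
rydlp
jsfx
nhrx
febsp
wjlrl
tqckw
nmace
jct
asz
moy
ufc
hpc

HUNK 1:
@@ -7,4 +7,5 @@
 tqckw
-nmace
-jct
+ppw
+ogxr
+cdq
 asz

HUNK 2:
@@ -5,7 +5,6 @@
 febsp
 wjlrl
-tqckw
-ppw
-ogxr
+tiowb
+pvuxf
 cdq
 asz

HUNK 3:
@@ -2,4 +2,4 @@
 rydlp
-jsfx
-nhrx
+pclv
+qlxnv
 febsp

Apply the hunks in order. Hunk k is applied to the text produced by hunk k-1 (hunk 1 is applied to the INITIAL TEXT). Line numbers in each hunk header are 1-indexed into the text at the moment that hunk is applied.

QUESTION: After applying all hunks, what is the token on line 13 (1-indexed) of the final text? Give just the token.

Hunk 1: at line 7 remove [nmace,jct] add [ppw,ogxr,cdq] -> 14 lines: xdfuv rydlp jsfx nhrx febsp wjlrl tqckw ppw ogxr cdq asz moy ufc hpc
Hunk 2: at line 5 remove [tqckw,ppw,ogxr] add [tiowb,pvuxf] -> 13 lines: xdfuv rydlp jsfx nhrx febsp wjlrl tiowb pvuxf cdq asz moy ufc hpc
Hunk 3: at line 2 remove [jsfx,nhrx] add [pclv,qlxnv] -> 13 lines: xdfuv rydlp pclv qlxnv febsp wjlrl tiowb pvuxf cdq asz moy ufc hpc
Final line 13: hpc

Answer: hpc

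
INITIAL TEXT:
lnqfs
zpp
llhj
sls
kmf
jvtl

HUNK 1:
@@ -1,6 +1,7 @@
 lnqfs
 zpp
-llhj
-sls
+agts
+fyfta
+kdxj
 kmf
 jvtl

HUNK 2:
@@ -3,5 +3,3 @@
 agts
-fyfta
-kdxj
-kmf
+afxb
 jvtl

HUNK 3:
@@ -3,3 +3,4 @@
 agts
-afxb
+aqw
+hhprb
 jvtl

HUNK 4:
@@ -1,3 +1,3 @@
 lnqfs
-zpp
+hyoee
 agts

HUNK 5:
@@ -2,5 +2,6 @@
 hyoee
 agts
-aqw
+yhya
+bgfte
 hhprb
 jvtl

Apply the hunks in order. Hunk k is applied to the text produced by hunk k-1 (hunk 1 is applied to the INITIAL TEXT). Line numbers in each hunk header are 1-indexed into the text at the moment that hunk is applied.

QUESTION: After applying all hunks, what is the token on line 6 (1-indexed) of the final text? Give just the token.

Hunk 1: at line 1 remove [llhj,sls] add [agts,fyfta,kdxj] -> 7 lines: lnqfs zpp agts fyfta kdxj kmf jvtl
Hunk 2: at line 3 remove [fyfta,kdxj,kmf] add [afxb] -> 5 lines: lnqfs zpp agts afxb jvtl
Hunk 3: at line 3 remove [afxb] add [aqw,hhprb] -> 6 lines: lnqfs zpp agts aqw hhprb jvtl
Hunk 4: at line 1 remove [zpp] add [hyoee] -> 6 lines: lnqfs hyoee agts aqw hhprb jvtl
Hunk 5: at line 2 remove [aqw] add [yhya,bgfte] -> 7 lines: lnqfs hyoee agts yhya bgfte hhprb jvtl
Final line 6: hhprb

Answer: hhprb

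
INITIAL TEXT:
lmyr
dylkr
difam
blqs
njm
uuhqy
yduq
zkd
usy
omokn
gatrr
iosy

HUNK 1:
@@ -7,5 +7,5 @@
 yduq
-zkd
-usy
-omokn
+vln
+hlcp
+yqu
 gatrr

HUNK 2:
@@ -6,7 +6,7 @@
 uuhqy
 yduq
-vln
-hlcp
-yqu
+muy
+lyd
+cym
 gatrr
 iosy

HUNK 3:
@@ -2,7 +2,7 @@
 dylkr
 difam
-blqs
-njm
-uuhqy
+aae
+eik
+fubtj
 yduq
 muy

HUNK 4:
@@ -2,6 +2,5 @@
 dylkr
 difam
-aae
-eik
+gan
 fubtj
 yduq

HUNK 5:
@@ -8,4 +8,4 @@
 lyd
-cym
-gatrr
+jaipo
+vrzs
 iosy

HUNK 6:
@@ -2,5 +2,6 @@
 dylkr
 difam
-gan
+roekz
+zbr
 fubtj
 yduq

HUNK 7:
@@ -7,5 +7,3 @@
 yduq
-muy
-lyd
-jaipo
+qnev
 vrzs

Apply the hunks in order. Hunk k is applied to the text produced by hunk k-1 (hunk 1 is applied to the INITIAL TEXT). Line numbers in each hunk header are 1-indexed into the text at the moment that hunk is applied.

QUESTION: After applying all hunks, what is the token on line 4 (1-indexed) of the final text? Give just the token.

Answer: roekz

Derivation:
Hunk 1: at line 7 remove [zkd,usy,omokn] add [vln,hlcp,yqu] -> 12 lines: lmyr dylkr difam blqs njm uuhqy yduq vln hlcp yqu gatrr iosy
Hunk 2: at line 6 remove [vln,hlcp,yqu] add [muy,lyd,cym] -> 12 lines: lmyr dylkr difam blqs njm uuhqy yduq muy lyd cym gatrr iosy
Hunk 3: at line 2 remove [blqs,njm,uuhqy] add [aae,eik,fubtj] -> 12 lines: lmyr dylkr difam aae eik fubtj yduq muy lyd cym gatrr iosy
Hunk 4: at line 2 remove [aae,eik] add [gan] -> 11 lines: lmyr dylkr difam gan fubtj yduq muy lyd cym gatrr iosy
Hunk 5: at line 8 remove [cym,gatrr] add [jaipo,vrzs] -> 11 lines: lmyr dylkr difam gan fubtj yduq muy lyd jaipo vrzs iosy
Hunk 6: at line 2 remove [gan] add [roekz,zbr] -> 12 lines: lmyr dylkr difam roekz zbr fubtj yduq muy lyd jaipo vrzs iosy
Hunk 7: at line 7 remove [muy,lyd,jaipo] add [qnev] -> 10 lines: lmyr dylkr difam roekz zbr fubtj yduq qnev vrzs iosy
Final line 4: roekz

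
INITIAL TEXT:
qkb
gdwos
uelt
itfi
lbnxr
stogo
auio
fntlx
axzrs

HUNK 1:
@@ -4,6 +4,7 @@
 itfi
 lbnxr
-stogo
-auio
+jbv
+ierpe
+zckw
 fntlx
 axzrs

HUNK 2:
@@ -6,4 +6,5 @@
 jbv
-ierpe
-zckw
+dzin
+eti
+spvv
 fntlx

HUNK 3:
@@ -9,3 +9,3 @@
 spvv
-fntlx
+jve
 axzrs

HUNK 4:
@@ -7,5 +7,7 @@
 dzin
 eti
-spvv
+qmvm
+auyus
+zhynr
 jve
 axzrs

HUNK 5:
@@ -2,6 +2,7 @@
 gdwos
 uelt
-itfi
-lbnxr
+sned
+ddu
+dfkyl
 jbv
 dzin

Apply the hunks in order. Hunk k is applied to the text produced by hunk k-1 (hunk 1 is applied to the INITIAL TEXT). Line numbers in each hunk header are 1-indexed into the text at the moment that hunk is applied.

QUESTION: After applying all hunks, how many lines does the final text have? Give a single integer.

Answer: 14

Derivation:
Hunk 1: at line 4 remove [stogo,auio] add [jbv,ierpe,zckw] -> 10 lines: qkb gdwos uelt itfi lbnxr jbv ierpe zckw fntlx axzrs
Hunk 2: at line 6 remove [ierpe,zckw] add [dzin,eti,spvv] -> 11 lines: qkb gdwos uelt itfi lbnxr jbv dzin eti spvv fntlx axzrs
Hunk 3: at line 9 remove [fntlx] add [jve] -> 11 lines: qkb gdwos uelt itfi lbnxr jbv dzin eti spvv jve axzrs
Hunk 4: at line 7 remove [spvv] add [qmvm,auyus,zhynr] -> 13 lines: qkb gdwos uelt itfi lbnxr jbv dzin eti qmvm auyus zhynr jve axzrs
Hunk 5: at line 2 remove [itfi,lbnxr] add [sned,ddu,dfkyl] -> 14 lines: qkb gdwos uelt sned ddu dfkyl jbv dzin eti qmvm auyus zhynr jve axzrs
Final line count: 14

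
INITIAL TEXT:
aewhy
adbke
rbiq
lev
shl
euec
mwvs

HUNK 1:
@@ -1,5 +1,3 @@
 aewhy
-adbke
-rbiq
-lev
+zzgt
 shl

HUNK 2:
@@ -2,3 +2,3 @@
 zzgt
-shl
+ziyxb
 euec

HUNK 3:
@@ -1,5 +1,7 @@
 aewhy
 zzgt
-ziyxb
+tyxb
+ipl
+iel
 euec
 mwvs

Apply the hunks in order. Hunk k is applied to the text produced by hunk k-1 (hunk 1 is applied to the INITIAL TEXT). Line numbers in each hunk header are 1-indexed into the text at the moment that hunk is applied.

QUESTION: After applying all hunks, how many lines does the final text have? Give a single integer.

Hunk 1: at line 1 remove [adbke,rbiq,lev] add [zzgt] -> 5 lines: aewhy zzgt shl euec mwvs
Hunk 2: at line 2 remove [shl] add [ziyxb] -> 5 lines: aewhy zzgt ziyxb euec mwvs
Hunk 3: at line 1 remove [ziyxb] add [tyxb,ipl,iel] -> 7 lines: aewhy zzgt tyxb ipl iel euec mwvs
Final line count: 7

Answer: 7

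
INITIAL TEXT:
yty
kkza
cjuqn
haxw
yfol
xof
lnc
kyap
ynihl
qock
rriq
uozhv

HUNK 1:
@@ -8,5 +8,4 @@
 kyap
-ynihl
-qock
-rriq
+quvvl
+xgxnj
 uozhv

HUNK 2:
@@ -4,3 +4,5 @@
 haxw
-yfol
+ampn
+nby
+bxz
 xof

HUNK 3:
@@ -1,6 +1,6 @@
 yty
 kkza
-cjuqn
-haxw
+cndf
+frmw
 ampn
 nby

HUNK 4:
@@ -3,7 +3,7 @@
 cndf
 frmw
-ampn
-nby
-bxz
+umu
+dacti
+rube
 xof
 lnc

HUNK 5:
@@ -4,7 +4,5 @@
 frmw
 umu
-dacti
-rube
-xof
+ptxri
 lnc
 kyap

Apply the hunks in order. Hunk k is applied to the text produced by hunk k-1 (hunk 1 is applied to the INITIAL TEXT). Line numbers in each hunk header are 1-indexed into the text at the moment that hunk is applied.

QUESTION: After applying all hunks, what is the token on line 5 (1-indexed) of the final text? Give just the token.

Hunk 1: at line 8 remove [ynihl,qock,rriq] add [quvvl,xgxnj] -> 11 lines: yty kkza cjuqn haxw yfol xof lnc kyap quvvl xgxnj uozhv
Hunk 2: at line 4 remove [yfol] add [ampn,nby,bxz] -> 13 lines: yty kkza cjuqn haxw ampn nby bxz xof lnc kyap quvvl xgxnj uozhv
Hunk 3: at line 1 remove [cjuqn,haxw] add [cndf,frmw] -> 13 lines: yty kkza cndf frmw ampn nby bxz xof lnc kyap quvvl xgxnj uozhv
Hunk 4: at line 3 remove [ampn,nby,bxz] add [umu,dacti,rube] -> 13 lines: yty kkza cndf frmw umu dacti rube xof lnc kyap quvvl xgxnj uozhv
Hunk 5: at line 4 remove [dacti,rube,xof] add [ptxri] -> 11 lines: yty kkza cndf frmw umu ptxri lnc kyap quvvl xgxnj uozhv
Final line 5: umu

Answer: umu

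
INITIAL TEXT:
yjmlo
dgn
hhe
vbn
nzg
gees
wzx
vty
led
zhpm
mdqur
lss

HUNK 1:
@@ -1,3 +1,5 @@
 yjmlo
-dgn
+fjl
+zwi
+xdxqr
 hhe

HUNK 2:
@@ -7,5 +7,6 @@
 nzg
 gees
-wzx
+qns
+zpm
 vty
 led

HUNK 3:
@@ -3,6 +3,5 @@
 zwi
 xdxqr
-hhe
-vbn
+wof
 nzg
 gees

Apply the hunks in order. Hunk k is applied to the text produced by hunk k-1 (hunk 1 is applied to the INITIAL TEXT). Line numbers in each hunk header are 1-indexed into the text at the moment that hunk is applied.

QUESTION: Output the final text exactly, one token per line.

Hunk 1: at line 1 remove [dgn] add [fjl,zwi,xdxqr] -> 14 lines: yjmlo fjl zwi xdxqr hhe vbn nzg gees wzx vty led zhpm mdqur lss
Hunk 2: at line 7 remove [wzx] add [qns,zpm] -> 15 lines: yjmlo fjl zwi xdxqr hhe vbn nzg gees qns zpm vty led zhpm mdqur lss
Hunk 3: at line 3 remove [hhe,vbn] add [wof] -> 14 lines: yjmlo fjl zwi xdxqr wof nzg gees qns zpm vty led zhpm mdqur lss

Answer: yjmlo
fjl
zwi
xdxqr
wof
nzg
gees
qns
zpm
vty
led
zhpm
mdqur
lss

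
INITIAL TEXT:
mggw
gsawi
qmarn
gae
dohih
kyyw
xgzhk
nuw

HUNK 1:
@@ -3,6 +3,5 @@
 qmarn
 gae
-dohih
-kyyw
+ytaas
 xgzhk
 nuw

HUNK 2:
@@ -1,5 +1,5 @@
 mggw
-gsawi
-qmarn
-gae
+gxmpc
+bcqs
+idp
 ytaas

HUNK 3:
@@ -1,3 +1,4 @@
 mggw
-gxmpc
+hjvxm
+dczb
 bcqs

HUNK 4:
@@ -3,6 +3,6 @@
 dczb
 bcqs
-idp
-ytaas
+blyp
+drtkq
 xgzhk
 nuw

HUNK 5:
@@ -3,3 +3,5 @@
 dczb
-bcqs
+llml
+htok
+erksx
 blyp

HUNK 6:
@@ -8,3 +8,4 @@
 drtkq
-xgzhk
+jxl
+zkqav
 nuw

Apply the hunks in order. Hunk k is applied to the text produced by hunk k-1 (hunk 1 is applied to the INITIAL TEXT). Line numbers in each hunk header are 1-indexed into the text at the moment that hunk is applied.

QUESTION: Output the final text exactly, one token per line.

Hunk 1: at line 3 remove [dohih,kyyw] add [ytaas] -> 7 lines: mggw gsawi qmarn gae ytaas xgzhk nuw
Hunk 2: at line 1 remove [gsawi,qmarn,gae] add [gxmpc,bcqs,idp] -> 7 lines: mggw gxmpc bcqs idp ytaas xgzhk nuw
Hunk 3: at line 1 remove [gxmpc] add [hjvxm,dczb] -> 8 lines: mggw hjvxm dczb bcqs idp ytaas xgzhk nuw
Hunk 4: at line 3 remove [idp,ytaas] add [blyp,drtkq] -> 8 lines: mggw hjvxm dczb bcqs blyp drtkq xgzhk nuw
Hunk 5: at line 3 remove [bcqs] add [llml,htok,erksx] -> 10 lines: mggw hjvxm dczb llml htok erksx blyp drtkq xgzhk nuw
Hunk 6: at line 8 remove [xgzhk] add [jxl,zkqav] -> 11 lines: mggw hjvxm dczb llml htok erksx blyp drtkq jxl zkqav nuw

Answer: mggw
hjvxm
dczb
llml
htok
erksx
blyp
drtkq
jxl
zkqav
nuw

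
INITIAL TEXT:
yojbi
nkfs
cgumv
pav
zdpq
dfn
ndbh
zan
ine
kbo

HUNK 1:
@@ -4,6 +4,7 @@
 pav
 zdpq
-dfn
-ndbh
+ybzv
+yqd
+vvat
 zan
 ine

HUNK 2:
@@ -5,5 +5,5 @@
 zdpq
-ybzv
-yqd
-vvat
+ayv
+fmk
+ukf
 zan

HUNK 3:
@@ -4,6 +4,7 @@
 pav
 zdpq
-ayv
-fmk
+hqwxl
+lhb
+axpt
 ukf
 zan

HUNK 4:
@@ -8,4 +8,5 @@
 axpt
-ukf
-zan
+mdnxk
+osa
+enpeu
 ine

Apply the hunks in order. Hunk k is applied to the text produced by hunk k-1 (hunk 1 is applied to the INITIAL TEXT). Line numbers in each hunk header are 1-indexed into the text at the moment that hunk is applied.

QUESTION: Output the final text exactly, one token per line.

Answer: yojbi
nkfs
cgumv
pav
zdpq
hqwxl
lhb
axpt
mdnxk
osa
enpeu
ine
kbo

Derivation:
Hunk 1: at line 4 remove [dfn,ndbh] add [ybzv,yqd,vvat] -> 11 lines: yojbi nkfs cgumv pav zdpq ybzv yqd vvat zan ine kbo
Hunk 2: at line 5 remove [ybzv,yqd,vvat] add [ayv,fmk,ukf] -> 11 lines: yojbi nkfs cgumv pav zdpq ayv fmk ukf zan ine kbo
Hunk 3: at line 4 remove [ayv,fmk] add [hqwxl,lhb,axpt] -> 12 lines: yojbi nkfs cgumv pav zdpq hqwxl lhb axpt ukf zan ine kbo
Hunk 4: at line 8 remove [ukf,zan] add [mdnxk,osa,enpeu] -> 13 lines: yojbi nkfs cgumv pav zdpq hqwxl lhb axpt mdnxk osa enpeu ine kbo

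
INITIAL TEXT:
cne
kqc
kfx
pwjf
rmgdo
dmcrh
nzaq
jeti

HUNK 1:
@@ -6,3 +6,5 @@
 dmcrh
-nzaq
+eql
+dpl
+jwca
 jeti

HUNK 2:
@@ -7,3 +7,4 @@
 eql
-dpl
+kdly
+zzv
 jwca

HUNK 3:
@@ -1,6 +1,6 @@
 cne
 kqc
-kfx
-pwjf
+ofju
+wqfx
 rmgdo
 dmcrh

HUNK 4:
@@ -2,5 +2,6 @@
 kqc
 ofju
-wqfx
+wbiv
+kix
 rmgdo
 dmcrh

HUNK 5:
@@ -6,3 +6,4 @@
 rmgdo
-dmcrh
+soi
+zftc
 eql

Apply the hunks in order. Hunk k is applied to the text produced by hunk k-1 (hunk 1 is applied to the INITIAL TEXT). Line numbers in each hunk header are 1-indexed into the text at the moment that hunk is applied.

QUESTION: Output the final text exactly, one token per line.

Hunk 1: at line 6 remove [nzaq] add [eql,dpl,jwca] -> 10 lines: cne kqc kfx pwjf rmgdo dmcrh eql dpl jwca jeti
Hunk 2: at line 7 remove [dpl] add [kdly,zzv] -> 11 lines: cne kqc kfx pwjf rmgdo dmcrh eql kdly zzv jwca jeti
Hunk 3: at line 1 remove [kfx,pwjf] add [ofju,wqfx] -> 11 lines: cne kqc ofju wqfx rmgdo dmcrh eql kdly zzv jwca jeti
Hunk 4: at line 2 remove [wqfx] add [wbiv,kix] -> 12 lines: cne kqc ofju wbiv kix rmgdo dmcrh eql kdly zzv jwca jeti
Hunk 5: at line 6 remove [dmcrh] add [soi,zftc] -> 13 lines: cne kqc ofju wbiv kix rmgdo soi zftc eql kdly zzv jwca jeti

Answer: cne
kqc
ofju
wbiv
kix
rmgdo
soi
zftc
eql
kdly
zzv
jwca
jeti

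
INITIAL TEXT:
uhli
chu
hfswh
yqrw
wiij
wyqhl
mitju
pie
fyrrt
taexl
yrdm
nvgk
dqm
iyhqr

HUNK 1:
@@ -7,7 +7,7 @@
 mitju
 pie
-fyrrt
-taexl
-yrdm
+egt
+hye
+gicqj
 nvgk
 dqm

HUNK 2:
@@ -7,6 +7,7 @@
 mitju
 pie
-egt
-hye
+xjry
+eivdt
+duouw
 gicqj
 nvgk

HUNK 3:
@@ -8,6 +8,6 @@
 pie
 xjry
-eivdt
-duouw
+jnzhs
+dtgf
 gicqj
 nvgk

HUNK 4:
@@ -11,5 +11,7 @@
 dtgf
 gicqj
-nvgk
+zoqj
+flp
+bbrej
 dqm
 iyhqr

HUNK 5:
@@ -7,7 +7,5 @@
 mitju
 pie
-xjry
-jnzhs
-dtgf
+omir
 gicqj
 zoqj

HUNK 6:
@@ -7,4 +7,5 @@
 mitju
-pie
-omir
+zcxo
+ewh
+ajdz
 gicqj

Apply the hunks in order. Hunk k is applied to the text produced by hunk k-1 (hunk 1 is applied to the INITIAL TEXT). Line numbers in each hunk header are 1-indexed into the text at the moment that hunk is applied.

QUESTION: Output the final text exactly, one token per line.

Hunk 1: at line 7 remove [fyrrt,taexl,yrdm] add [egt,hye,gicqj] -> 14 lines: uhli chu hfswh yqrw wiij wyqhl mitju pie egt hye gicqj nvgk dqm iyhqr
Hunk 2: at line 7 remove [egt,hye] add [xjry,eivdt,duouw] -> 15 lines: uhli chu hfswh yqrw wiij wyqhl mitju pie xjry eivdt duouw gicqj nvgk dqm iyhqr
Hunk 3: at line 8 remove [eivdt,duouw] add [jnzhs,dtgf] -> 15 lines: uhli chu hfswh yqrw wiij wyqhl mitju pie xjry jnzhs dtgf gicqj nvgk dqm iyhqr
Hunk 4: at line 11 remove [nvgk] add [zoqj,flp,bbrej] -> 17 lines: uhli chu hfswh yqrw wiij wyqhl mitju pie xjry jnzhs dtgf gicqj zoqj flp bbrej dqm iyhqr
Hunk 5: at line 7 remove [xjry,jnzhs,dtgf] add [omir] -> 15 lines: uhli chu hfswh yqrw wiij wyqhl mitju pie omir gicqj zoqj flp bbrej dqm iyhqr
Hunk 6: at line 7 remove [pie,omir] add [zcxo,ewh,ajdz] -> 16 lines: uhli chu hfswh yqrw wiij wyqhl mitju zcxo ewh ajdz gicqj zoqj flp bbrej dqm iyhqr

Answer: uhli
chu
hfswh
yqrw
wiij
wyqhl
mitju
zcxo
ewh
ajdz
gicqj
zoqj
flp
bbrej
dqm
iyhqr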